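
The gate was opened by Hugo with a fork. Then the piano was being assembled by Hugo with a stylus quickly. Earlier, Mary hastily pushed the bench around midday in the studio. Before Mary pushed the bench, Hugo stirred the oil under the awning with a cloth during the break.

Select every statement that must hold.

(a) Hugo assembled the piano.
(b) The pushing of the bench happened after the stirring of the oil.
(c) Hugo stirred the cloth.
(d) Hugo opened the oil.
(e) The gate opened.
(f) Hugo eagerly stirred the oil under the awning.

(b), (e)

(a) Not entailed — 'was assembling' is progressive on an accomplishment; it does not entail the completed 'assembled'.
(b) Entailed — the narrative places the stirring before the pushing.
(c) Not entailed — the cloth is the instrument, not what was stirred.
(d) Not entailed — Hugo opened the gate, not the oil; the oil belongs to the stirring event.
(e) Entailed — 'Hugo opened the gate' is causative; it entails the inchoative 'the gate opened'.
(f) Not entailed — 'eagerly' adds information not in the original event.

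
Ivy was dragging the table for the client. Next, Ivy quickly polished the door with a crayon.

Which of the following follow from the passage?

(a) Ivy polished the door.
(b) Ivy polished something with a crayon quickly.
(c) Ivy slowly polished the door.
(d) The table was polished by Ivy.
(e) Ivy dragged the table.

(a) Entailed — dropping 'with a crayon', 'quickly' leaves a sub-description the original still satisfies.
(b) Entailed — this follows by dropping conjuncts from the polishing event's description.
(c) Not entailed — 'slowly' adds a manner not in (and inconsistent with) the original.
(d) Not entailed — Ivy polished the door, not the table; the table belongs to the dragging event.
(e) Entailed — 'drag' is an activity; 'was dragging' entails that some dragging happened, so 'dragged' holds.

(a), (b), (e)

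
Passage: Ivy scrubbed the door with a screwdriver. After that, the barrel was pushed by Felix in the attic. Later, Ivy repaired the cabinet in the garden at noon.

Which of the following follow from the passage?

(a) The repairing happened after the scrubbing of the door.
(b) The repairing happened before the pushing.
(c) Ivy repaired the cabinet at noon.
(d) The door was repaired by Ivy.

(a), (c)

(a) Entailed — the narrative places the scrubbing before the repairing.
(b) Not entailed — the narrative places the pushing before the repairing, not after.
(c) Entailed — the original entails any weakening of itself; this just drops 'in the garden'.
(d) Not entailed — Ivy repaired the cabinet, not the door; the door belongs to the scrubbing event.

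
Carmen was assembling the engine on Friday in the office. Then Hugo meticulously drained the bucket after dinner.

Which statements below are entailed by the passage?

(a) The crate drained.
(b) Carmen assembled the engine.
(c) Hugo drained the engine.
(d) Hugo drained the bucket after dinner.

(a) Not entailed — the bucket is what drained, not the crate.
(b) Not entailed — 'was assembling' is progressive on an accomplishment; it does not entail the completed 'assembled'.
(c) Not entailed — Hugo drained the bucket, not the engine; the engine belongs to the assembling event.
(d) Entailed — this follows by dropping conjuncts from the draining event's description.

(d)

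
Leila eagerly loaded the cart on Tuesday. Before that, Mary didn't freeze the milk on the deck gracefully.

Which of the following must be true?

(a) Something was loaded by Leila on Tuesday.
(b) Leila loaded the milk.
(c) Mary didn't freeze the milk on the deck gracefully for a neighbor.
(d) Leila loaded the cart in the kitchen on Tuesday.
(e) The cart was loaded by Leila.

(a) Entailed — the original entails any weakening of itself; this just drops 'eagerly' and generalizes the patient.
(b) Not entailed — Leila loaded the cart, not the milk; the milk belongs to the freezing event.
(c) Entailed — under negation, adding a further restriction is entailed: if no such freezing event occurred, none occurred for a neighbor either.
(d) Not entailed — 'in the kitchen' adds information not in the original event.
(e) Entailed — this follows by dropping conjuncts from the loading event's description.

(a), (c), (e)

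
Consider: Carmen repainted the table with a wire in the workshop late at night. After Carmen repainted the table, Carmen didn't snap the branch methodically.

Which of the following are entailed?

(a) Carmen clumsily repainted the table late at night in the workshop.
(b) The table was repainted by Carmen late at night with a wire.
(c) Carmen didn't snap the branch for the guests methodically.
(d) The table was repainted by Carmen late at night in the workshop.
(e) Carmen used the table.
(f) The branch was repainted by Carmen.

(a) Not entailed — 'clumsily' adds information not in the original event.
(b) Entailed — dropping 'in the workshop' leaves a sub-description the original still satisfies.
(c) Entailed — under negation, adding a further restriction is entailed: if no such snapping event occurred, none occurred for the guests either.
(d) Entailed — every conjunct here is already in the original repainting event.
(e) Not entailed — the table is the patient, not an instrument — Carmen used a wire.
(f) Not entailed — Carmen repainted the table, not the branch; the branch belongs to the snapping event.

(b), (c), (d)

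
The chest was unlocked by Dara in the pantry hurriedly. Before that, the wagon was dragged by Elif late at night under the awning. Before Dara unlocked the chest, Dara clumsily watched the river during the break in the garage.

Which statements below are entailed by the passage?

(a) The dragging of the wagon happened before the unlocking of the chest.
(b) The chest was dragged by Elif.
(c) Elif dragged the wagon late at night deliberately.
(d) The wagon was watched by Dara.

(a)

(a) Entailed — the narrative places the dragging before the unlocking.
(b) Not entailed — Elif dragged the wagon, not the chest; the chest belongs to the unlocking event.
(c) Not entailed — 'deliberately' adds information not in the original event.
(d) Not entailed — Dara watched the river, not the wagon; the wagon belongs to the dragging event.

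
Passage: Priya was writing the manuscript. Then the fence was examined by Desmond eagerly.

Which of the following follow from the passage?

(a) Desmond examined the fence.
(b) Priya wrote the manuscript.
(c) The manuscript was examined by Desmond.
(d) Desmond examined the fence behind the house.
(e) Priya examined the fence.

(a) Entailed — every conjunct here is already in the original examining event.
(b) Not entailed — 'was writing' is progressive on an accomplishment; it does not entail the completed 'wrote'.
(c) Not entailed — Desmond examined the fence, not the manuscript; the manuscript belongs to the writing event.
(d) Not entailed — 'behind the house' adds information not in the original event.
(e) Not entailed — the passage has Desmond examining the fence, not Priya.

(a)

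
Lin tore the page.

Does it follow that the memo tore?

Nothing is said about any memo; only the page is affected.

no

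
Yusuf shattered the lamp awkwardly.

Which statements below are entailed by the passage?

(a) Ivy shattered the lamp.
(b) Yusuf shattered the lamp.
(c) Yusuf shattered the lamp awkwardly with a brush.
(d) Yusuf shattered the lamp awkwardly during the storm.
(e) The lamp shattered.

(b), (e)

(a) Not entailed — the passage has Yusuf shattering the lamp, not Ivy.
(b) Entailed — every conjunct here is already in the original shattering event.
(c) Not entailed — 'with a brush' adds information not in the original event.
(d) Not entailed — 'during the storm' adds information not in the original event.
(e) Entailed — 'Yusuf shattered the lamp' is causative; it entails the inchoative 'the lamp shattered'.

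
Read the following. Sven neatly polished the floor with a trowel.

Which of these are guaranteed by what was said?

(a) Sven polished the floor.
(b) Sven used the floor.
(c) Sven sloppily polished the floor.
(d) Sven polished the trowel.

(a) Entailed — dropping 'with a trowel', 'neatly' leaves a sub-description the original still satisfies.
(b) Not entailed — the floor is the patient, not an instrument — Sven used a trowel.
(c) Not entailed — 'sloppily' adds a manner not in (and inconsistent with) the original.
(d) Not entailed — the trowel is the instrument, not what was polished.

(a)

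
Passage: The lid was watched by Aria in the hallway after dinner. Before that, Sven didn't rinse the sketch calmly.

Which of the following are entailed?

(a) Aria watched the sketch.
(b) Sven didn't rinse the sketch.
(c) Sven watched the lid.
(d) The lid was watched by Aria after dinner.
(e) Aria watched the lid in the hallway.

(d), (e)

(a) Not entailed — Aria watched the lid, not the sketch; the sketch belongs to the rinsing event.
(b) Not entailed — dropping 'calmly' under negation is not valid — the original leaves open that Sven rinsed the sketch some other way.
(c) Not entailed — the passage has Aria watching the lid, not Sven.
(d) Entailed — dropping 'in the hallway' leaves a sub-description the original still satisfies.
(e) Entailed — dropping 'after dinner' leaves a sub-description the original still satisfies.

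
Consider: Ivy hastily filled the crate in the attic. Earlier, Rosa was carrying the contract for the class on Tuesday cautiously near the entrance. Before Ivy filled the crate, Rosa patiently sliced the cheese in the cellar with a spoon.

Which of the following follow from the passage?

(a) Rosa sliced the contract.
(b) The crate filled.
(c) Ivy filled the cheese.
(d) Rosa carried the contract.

(a) Not entailed — Rosa sliced the cheese, not the contract; the contract belongs to the carrying event.
(b) Entailed — 'Ivy filled the crate' is causative; it entails the inchoative 'the crate filled'.
(c) Not entailed — Ivy filled the crate, not the cheese; the cheese belongs to the slicing event.
(d) Entailed — 'carry' is an activity; 'was carrying' entails that some carrying happened, so 'carried' holds.

(b), (d)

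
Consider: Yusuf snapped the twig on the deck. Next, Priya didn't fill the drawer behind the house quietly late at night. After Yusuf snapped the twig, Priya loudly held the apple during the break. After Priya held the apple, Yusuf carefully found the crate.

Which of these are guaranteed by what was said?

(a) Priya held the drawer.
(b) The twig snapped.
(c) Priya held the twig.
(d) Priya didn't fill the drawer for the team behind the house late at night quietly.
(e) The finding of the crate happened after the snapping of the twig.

(b), (d), (e)

(a) Not entailed — Priya held the apple, not the drawer; the drawer belongs to the filling event.
(b) Entailed — 'Yusuf snapped the twig' is causative; it entails the inchoative 'the twig snapped'.
(c) Not entailed — Priya held the apple, not the twig; the twig belongs to the snapping event.
(d) Entailed — under negation, adding a further restriction is entailed: if no such filling event occurred, none occurred for the team either.
(e) Entailed — the narrative places the snapping before the finding.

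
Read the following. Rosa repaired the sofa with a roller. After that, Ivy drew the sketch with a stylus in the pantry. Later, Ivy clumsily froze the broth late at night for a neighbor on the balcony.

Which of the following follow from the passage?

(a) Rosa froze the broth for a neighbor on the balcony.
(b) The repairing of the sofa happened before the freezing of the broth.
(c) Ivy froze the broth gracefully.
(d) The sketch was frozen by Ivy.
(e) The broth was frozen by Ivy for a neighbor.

(a) Not entailed — the passage has Ivy freezing the broth, not Rosa.
(b) Entailed — the narrative places the repairing before the freezing.
(c) Not entailed — 'gracefully' adds a manner not in (and inconsistent with) the original.
(d) Not entailed — Ivy froze the broth, not the sketch; the sketch belongs to the drawing event.
(e) Entailed — dropping 'late at night', 'on the balcony', 'clumsily' leaves a sub-description the original still satisfies.

(b), (e)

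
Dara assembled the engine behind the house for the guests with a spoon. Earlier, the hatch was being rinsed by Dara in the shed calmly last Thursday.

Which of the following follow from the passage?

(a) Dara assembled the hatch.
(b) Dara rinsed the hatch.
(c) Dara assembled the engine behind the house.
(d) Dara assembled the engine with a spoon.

(b), (c), (d)

(a) Not entailed — Dara assembled the engine, not the hatch; the hatch belongs to the rinsing event.
(b) Entailed — 'rinse' is an activity; 'was rinsing' entails that some rinsing happened, so 'rinsed' holds.
(c) Entailed — this follows by dropping conjuncts from the assembling event's description.
(d) Entailed — every conjunct here is already in the original assembling event.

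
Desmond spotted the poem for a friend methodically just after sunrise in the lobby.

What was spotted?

the poem

'the poem' marks the patient of the spotting event.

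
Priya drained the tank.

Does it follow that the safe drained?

no

Nothing is said about any safe; only the tank is affected.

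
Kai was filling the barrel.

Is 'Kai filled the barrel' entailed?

no

'was filling' is progressive; for an accomplishment like 'fill the barrel', it doesn't entail completion.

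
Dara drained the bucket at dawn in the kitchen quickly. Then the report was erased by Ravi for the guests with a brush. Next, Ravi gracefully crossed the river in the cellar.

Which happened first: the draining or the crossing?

the draining

The connectives place the draining before the crossing.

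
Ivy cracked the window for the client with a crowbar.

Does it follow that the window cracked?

'Ivy cracked the window' is the causative; it entails the inchoative 'the window cracked'.

yes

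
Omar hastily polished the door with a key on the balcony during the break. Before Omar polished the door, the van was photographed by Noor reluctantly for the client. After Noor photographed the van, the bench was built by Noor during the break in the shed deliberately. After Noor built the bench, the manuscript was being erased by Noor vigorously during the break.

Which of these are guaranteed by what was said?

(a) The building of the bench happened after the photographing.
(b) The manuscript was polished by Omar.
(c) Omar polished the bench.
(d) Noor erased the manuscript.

(a)

(a) Entailed — the narrative places the photographing before the building.
(b) Not entailed — Omar polished the door, not the manuscript; the manuscript belongs to the erasing event.
(c) Not entailed — Omar polished the door, not the bench; the bench belongs to the building event.
(d) Not entailed — 'was erasing' is progressive on an accomplishment; it does not entail the completed 'erased'.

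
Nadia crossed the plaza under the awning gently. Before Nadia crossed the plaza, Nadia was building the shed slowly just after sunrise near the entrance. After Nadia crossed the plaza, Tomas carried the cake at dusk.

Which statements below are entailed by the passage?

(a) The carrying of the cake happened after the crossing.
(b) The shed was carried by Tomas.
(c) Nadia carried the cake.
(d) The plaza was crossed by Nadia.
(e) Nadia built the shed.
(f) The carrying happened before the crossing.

(a) Entailed — the narrative places the crossing before the carrying.
(b) Not entailed — Tomas carried the cake, not the shed; the shed belongs to the building event.
(c) Not entailed — the passage has Tomas carrying the cake, not Nadia.
(d) Entailed — every conjunct here is already in the original crossing event.
(e) Not entailed — 'was building' is progressive on an accomplishment; it does not entail the completed 'built'.
(f) Not entailed — the narrative places the crossing before the carrying, not after.

(a), (d)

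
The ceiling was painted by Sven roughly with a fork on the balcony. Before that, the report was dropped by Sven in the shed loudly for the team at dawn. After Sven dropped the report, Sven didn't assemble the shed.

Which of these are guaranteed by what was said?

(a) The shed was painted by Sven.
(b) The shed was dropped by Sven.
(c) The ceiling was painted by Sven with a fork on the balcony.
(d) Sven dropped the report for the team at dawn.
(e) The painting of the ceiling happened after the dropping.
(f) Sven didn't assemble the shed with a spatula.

(c), (d), (e), (f)

(a) Not entailed — Sven painted the ceiling, not the shed; the shed belongs to the assembling event.
(b) Not entailed — Sven dropped the report, not the shed; the shed belongs to the assembling event.
(c) Entailed — dropping 'roughly' leaves a sub-description the original still satisfies.
(d) Entailed — the original entails any weakening of itself; this just drops 'loudly', 'in the shed'.
(e) Entailed — the narrative places the dropping before the painting.
(f) Entailed — under negation, adding a further restriction is entailed: if no such assembling event occurred, none occurred with a spatula either.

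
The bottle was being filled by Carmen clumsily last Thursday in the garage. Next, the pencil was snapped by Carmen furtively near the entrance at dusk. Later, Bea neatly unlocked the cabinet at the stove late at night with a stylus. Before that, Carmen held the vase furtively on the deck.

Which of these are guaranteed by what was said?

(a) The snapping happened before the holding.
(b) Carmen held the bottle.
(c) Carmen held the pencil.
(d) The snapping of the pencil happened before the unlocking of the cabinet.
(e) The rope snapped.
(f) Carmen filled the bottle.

(d)

(a) Not entailed — the narrative doesn't order the snapping relative to the holding.
(b) Not entailed — Carmen held the vase, not the bottle; the bottle belongs to the filling event.
(c) Not entailed — Carmen held the vase, not the pencil; the pencil belongs to the snapping event.
(d) Entailed — the narrative places the snapping before the unlocking.
(e) Not entailed — the pencil is what snapped, not the rope.
(f) Not entailed — 'was filling' is progressive on an accomplishment; it does not entail the completed 'filled'.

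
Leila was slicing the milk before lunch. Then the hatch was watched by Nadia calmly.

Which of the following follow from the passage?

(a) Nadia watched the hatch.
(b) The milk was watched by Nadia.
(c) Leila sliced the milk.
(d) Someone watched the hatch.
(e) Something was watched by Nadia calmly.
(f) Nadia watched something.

(a) Entailed — every conjunct here is already in the original watching event.
(b) Not entailed — Nadia watched the hatch, not the milk; the milk belongs to the slicing event.
(c) Not entailed — 'was slicing' is progressive on an accomplishment; it does not entail the completed 'sliced'.
(d) Entailed — the original entails any weakening of itself; this just drops 'calmly' and generalizes the agent.
(e) Entailed — this follows by dropping conjuncts from the watching event's description.
(f) Entailed — this follows by dropping conjuncts from the watching event's description.

(a), (d), (e), (f)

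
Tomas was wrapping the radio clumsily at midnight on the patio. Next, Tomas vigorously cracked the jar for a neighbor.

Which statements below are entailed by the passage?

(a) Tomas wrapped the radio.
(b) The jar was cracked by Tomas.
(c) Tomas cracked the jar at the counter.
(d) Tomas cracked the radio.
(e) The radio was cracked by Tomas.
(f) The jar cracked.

(a) Not entailed — 'was wrapping' is progressive on an accomplishment; it does not entail the completed 'wrapped'.
(b) Entailed — this follows by dropping conjuncts from the cracking event's description.
(c) Not entailed — 'at the counter' adds information not in the original event.
(d) Not entailed — Tomas cracked the jar, not the radio; the radio belongs to the wrapping event.
(e) Not entailed — Tomas cracked the jar, not the radio; the radio belongs to the wrapping event.
(f) Entailed — 'Tomas cracked the jar' is causative; it entails the inchoative 'the jar cracked'.

(b), (f)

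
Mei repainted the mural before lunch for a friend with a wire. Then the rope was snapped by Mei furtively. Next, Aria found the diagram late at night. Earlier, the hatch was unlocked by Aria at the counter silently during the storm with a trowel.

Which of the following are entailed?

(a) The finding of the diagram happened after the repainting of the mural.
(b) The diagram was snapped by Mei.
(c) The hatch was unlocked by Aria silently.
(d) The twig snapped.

(a), (c)

(a) Entailed — the narrative places the repainting before the finding.
(b) Not entailed — Mei snapped the rope, not the diagram; the diagram belongs to the finding event.
(c) Entailed — dropping 'with a trowel', 'at the counter', 'during the storm' leaves a sub-description the original still satisfies.
(d) Not entailed — the rope is what snapped, not the twig.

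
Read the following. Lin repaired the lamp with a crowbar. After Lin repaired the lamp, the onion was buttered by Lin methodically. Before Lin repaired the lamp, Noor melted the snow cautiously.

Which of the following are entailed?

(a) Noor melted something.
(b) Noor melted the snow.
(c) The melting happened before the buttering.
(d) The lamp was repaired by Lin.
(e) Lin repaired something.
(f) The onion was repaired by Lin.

(a) Entailed — dropping 'cautiously' and generalizing the patient leaves a sub-description the original still satisfies.
(b) Entailed — every conjunct here is already in the original melting event.
(c) Entailed — the narrative places the melting before the buttering.
(d) Entailed — every conjunct here is already in the original repairing event.
(e) Entailed — every conjunct here is already in the original repairing event.
(f) Not entailed — Lin repaired the lamp, not the onion; the onion belongs to the buttering event.

(a), (b), (c), (d), (e)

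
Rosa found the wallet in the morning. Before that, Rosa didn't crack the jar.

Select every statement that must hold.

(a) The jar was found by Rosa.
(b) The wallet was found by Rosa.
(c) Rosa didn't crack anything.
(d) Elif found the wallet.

(b)

(a) Not entailed — Rosa found the wallet, not the jar; the jar belongs to the cracking event.
(b) Entailed — the original entails any weakening of itself; this just drops 'in the morning'.
(c) Not entailed — the original only denies this specific event; Rosa may have cracked something else.
(d) Not entailed — the passage has Rosa finding the wallet, not Elif.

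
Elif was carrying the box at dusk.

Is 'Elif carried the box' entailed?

yes

'carry' is atelic; if Elif was carrying the box, then Elif carried the box (for some time).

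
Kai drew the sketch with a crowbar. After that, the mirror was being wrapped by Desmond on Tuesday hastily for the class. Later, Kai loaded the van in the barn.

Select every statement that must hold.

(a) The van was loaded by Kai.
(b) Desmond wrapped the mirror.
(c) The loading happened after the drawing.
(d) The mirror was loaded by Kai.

(a) Entailed — the original entails any weakening of itself; this just drops 'in the barn'.
(b) Not entailed — 'was wrapping' is progressive on an accomplishment; it does not entail the completed 'wrapped'.
(c) Entailed — the narrative places the drawing before the loading.
(d) Not entailed — Kai loaded the van, not the mirror; the mirror belongs to the wrapping event.

(a), (c)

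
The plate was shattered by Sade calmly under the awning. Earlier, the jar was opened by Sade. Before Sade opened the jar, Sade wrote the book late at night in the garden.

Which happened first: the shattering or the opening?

the opening

The connectives place the opening before the shattering.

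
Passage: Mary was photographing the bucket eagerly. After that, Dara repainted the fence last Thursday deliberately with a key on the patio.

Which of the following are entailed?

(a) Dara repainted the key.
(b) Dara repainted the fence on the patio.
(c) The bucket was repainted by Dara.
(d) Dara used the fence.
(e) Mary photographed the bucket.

(b)

(a) Not entailed — the key is the instrument, not what was repainted.
(b) Entailed — every conjunct here is already in the original repainting event.
(c) Not entailed — Dara repainted the fence, not the bucket; the bucket belongs to the photographing event.
(d) Not entailed — the fence is the patient, not an instrument — Dara used a key.
(e) Not entailed — 'was photographing' is progressive on an accomplishment; it does not entail the completed 'photographed'.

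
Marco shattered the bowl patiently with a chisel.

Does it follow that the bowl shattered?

yes

'Marco shattered the bowl' is the causative; it entails the inchoative 'the bowl shattered'.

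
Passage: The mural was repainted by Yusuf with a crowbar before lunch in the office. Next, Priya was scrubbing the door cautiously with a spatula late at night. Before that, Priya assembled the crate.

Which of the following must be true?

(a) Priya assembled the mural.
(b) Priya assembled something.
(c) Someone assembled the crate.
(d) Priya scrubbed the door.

(b), (c), (d)

(a) Not entailed — Priya assembled the crate, not the mural; the mural belongs to the repainting event.
(b) Entailed — generalizing the patient leaves a sub-description the original still satisfies.
(c) Entailed — generalizing the agent leaves a sub-description the original still satisfies.
(d) Entailed — 'scrub' is an activity; 'was scrubbing' entails that some scrubbing happened, so 'scrubbed' holds.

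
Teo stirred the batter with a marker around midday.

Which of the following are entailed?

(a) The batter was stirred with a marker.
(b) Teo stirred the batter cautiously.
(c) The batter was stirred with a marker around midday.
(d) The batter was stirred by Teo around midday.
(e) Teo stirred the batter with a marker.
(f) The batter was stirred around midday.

(a), (c), (d), (e), (f)

(a) Entailed — the original entails any weakening of itself; this just drops 'around midday' and generalizes the agent.
(b) Not entailed — 'cautiously' adds information not in the original event.
(c) Entailed — this follows by dropping conjuncts from the stirring event's description.
(d) Entailed — every conjunct here is already in the original stirring event.
(e) Entailed — every conjunct here is already in the original stirring event.
(f) Entailed — every conjunct here is already in the original stirring event.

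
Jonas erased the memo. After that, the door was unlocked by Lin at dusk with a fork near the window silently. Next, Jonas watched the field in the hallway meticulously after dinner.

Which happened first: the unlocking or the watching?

the unlocking

The connectives place the unlocking before the watching.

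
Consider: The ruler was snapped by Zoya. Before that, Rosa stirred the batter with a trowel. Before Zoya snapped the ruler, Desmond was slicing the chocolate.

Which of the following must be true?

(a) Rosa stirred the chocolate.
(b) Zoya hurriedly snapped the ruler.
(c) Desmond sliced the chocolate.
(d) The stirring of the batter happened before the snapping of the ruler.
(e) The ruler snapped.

(d), (e)

(a) Not entailed — Rosa stirred the batter, not the chocolate; the chocolate belongs to the slicing event.
(b) Not entailed — 'hurriedly' adds information not in the original event.
(c) Not entailed — 'was slicing' is progressive on an accomplishment; it does not entail the completed 'sliced'.
(d) Entailed — the narrative places the stirring before the snapping.
(e) Entailed — 'Zoya snapped the ruler' is causative; it entails the inchoative 'the ruler snapped'.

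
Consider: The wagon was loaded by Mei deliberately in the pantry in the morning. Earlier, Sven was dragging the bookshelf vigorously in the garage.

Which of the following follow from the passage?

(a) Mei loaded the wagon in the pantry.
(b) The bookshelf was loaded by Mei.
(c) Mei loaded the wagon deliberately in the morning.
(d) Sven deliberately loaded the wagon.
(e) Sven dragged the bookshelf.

(a), (c), (e)

(a) Entailed — the original entails any weakening of itself; this just drops 'in the morning', 'deliberately'.
(b) Not entailed — Mei loaded the wagon, not the bookshelf; the bookshelf belongs to the dragging event.
(c) Entailed — dropping 'in the pantry' leaves a sub-description the original still satisfies.
(d) Not entailed — the passage has Mei loading the wagon, not Sven.
(e) Entailed — 'drag' is an activity; 'was dragging' entails that some dragging happened, so 'dragged' holds.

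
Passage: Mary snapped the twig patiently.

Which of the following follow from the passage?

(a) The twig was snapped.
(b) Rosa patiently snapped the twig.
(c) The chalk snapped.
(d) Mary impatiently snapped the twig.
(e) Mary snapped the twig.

(a), (e)

(a) Entailed — this follows by dropping conjuncts from the snapping event's description.
(b) Not entailed — the passage has Mary snapping the twig, not Rosa.
(c) Not entailed — the twig is what snapped, not the chalk.
(d) Not entailed — 'impatiently' adds a manner not in (and inconsistent with) the original.
(e) Entailed — the original entails any weakening of itself; this just drops 'patiently'.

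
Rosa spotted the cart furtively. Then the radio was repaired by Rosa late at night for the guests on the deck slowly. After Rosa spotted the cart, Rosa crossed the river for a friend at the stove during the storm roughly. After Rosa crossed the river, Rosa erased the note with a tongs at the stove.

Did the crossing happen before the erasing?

The narrative orders the crossing before the erasing.

yes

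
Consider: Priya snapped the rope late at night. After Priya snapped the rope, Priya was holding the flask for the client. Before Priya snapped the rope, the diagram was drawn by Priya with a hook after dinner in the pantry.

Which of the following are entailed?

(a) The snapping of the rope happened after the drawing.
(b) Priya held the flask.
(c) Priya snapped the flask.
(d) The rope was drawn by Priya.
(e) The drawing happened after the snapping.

(a) Entailed — the narrative places the drawing before the snapping.
(b) Entailed — 'hold' is an activity; 'was holding' entails that some holding happened, so 'held' holds.
(c) Not entailed — Priya snapped the rope, not the flask; the flask belongs to the holding event.
(d) Not entailed — Priya drew the diagram, not the rope; the rope belongs to the snapping event.
(e) Not entailed — the narrative places the drawing before the snapping, not after.

(a), (b)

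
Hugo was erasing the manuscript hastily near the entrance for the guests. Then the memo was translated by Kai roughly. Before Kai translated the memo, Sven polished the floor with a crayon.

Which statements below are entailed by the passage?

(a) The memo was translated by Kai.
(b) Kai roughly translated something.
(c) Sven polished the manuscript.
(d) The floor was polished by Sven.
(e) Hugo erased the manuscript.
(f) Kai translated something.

(a) Entailed — the original entails any weakening of itself; this just drops 'roughly'.
(b) Entailed — the original entails any weakening of itself; this just generalizes the patient.
(c) Not entailed — Sven polished the floor, not the manuscript; the manuscript belongs to the erasing event.
(d) Entailed — dropping 'with a crayon' leaves a sub-description the original still satisfies.
(e) Not entailed — 'was erasing' is progressive on an accomplishment; it does not entail the completed 'erased'.
(f) Entailed — every conjunct here is already in the original translating event.

(a), (b), (d), (f)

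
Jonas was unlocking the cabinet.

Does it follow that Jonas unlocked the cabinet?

no

'was unlocking' is progressive; for an accomplishment like 'unlock the cabinet', it doesn't entail completion.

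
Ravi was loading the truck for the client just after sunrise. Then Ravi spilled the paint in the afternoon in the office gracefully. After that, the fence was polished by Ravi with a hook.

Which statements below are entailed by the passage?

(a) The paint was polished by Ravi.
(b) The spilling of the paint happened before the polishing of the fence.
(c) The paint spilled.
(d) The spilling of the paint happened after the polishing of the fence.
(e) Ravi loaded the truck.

(b), (c)

(a) Not entailed — Ravi polished the fence, not the paint; the paint belongs to the spilling event.
(b) Entailed — the narrative places the spilling before the polishing.
(c) Entailed — 'Ravi spilled the paint' is causative; it entails the inchoative 'the paint spilled'.
(d) Not entailed — the narrative places the spilling before the polishing, not after.
(e) Not entailed — 'was loading' is progressive on an accomplishment; it does not entail the completed 'loaded'.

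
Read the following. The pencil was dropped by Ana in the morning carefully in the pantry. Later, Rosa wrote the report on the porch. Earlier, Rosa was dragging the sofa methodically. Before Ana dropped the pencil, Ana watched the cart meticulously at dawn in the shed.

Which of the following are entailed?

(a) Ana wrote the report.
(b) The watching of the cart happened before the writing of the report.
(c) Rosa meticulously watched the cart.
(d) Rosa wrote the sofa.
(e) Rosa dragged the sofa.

(a) Not entailed — the passage has Rosa writing the report, not Ana.
(b) Entailed — the narrative places the watching before the writing.
(c) Not entailed — the passage has Ana watching the cart, not Rosa.
(d) Not entailed — Rosa wrote the report, not the sofa; the sofa belongs to the dragging event.
(e) Entailed — 'drag' is an activity; 'was dragging' entails that some dragging happened, so 'dragged' holds.

(b), (e)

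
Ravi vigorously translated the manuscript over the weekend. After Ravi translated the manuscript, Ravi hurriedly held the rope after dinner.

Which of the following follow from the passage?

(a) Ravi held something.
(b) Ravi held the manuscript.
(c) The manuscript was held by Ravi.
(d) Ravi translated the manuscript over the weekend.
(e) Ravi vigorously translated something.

(a) Entailed — every conjunct here is already in the original holding event.
(b) Not entailed — Ravi held the rope, not the manuscript; the manuscript belongs to the translating event.
(c) Not entailed — Ravi held the rope, not the manuscript; the manuscript belongs to the translating event.
(d) Entailed — the original entails any weakening of itself; this just drops 'vigorously'.
(e) Entailed — this follows by dropping conjuncts from the translating event's description.

(a), (d), (e)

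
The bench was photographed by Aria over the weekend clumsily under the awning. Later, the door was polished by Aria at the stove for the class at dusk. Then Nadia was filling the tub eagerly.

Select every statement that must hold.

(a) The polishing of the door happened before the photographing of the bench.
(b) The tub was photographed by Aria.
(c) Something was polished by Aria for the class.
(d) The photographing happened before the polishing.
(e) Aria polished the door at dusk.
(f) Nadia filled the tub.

(a) Not entailed — the narrative places the photographing before the polishing, not after.
(b) Not entailed — Aria photographed the bench, not the tub; the tub belongs to the filling event.
(c) Entailed — this follows by dropping conjuncts from the polishing event's description.
(d) Entailed — the narrative places the photographing before the polishing.
(e) Entailed — the original entails any weakening of itself; this just drops 'at the stove', 'for the class'.
(f) Not entailed — 'was filling' is progressive on an accomplishment; it does not entail the completed 'filled'.

(c), (d), (e)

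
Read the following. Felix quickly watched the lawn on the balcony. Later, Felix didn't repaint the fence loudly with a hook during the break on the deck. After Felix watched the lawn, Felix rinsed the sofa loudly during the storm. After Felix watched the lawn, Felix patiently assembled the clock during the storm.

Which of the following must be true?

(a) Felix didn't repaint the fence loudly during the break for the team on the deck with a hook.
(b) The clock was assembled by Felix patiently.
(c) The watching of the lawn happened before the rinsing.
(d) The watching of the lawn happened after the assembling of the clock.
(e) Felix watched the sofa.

(a) Entailed — under negation, adding a further restriction is entailed: if no such repainting event occurred, none occurred for the team either.
(b) Entailed — every conjunct here is already in the original assembling event.
(c) Entailed — the narrative places the watching before the rinsing.
(d) Not entailed — the narrative places the watching before the assembling, not after.
(e) Not entailed — Felix watched the lawn, not the sofa; the sofa belongs to the rinsing event.

(a), (b), (c)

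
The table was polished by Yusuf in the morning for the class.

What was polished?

'the table' marks the patient of the polishing event.

the table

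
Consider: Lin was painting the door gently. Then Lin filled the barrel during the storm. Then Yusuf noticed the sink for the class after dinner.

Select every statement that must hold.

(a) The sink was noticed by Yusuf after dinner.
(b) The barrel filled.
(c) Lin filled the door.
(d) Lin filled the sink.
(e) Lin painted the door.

(a), (b)

(a) Entailed — dropping 'for the class' leaves a sub-description the original still satisfies.
(b) Entailed — 'Lin filled the barrel' is causative; it entails the inchoative 'the barrel filled'.
(c) Not entailed — Lin filled the barrel, not the door; the door belongs to the painting event.
(d) Not entailed — Lin filled the barrel, not the sink; the sink belongs to the noticing event.
(e) Not entailed — 'was painting' is progressive on an accomplishment; it does not entail the completed 'painted'.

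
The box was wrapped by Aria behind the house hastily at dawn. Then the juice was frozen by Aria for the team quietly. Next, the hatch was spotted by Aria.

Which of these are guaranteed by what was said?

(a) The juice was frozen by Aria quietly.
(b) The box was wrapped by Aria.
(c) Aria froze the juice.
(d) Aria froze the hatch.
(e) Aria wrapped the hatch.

(a), (b), (c)

(a) Entailed — dropping 'for the team' leaves a sub-description the original still satisfies.
(b) Entailed — the original entails any weakening of itself; this just drops 'at dawn', 'hastily', 'behind the house'.
(c) Entailed — the original entails any weakening of itself; this just drops 'quietly', 'for the team'.
(d) Not entailed — Aria froze the juice, not the hatch; the hatch belongs to the spotting event.
(e) Not entailed — Aria wrapped the box, not the hatch; the hatch belongs to the spotting event.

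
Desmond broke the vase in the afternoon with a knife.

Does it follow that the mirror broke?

no

Nothing is said about any mirror; only the vase is affected.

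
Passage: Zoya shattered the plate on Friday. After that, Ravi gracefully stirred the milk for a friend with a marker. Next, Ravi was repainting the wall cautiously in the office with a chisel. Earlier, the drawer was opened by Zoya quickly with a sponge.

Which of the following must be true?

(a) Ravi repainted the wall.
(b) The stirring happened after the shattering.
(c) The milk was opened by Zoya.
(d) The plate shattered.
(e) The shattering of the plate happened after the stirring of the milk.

(b), (d)

(a) Not entailed — 'was repainting' is progressive on an accomplishment; it does not entail the completed 'repainted'.
(b) Entailed — the narrative places the shattering before the stirring.
(c) Not entailed — Zoya opened the drawer, not the milk; the milk belongs to the stirring event.
(d) Entailed — 'Zoya shattered the plate' is causative; it entails the inchoative 'the plate shattered'.
(e) Not entailed — the narrative places the shattering before the stirring, not after.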